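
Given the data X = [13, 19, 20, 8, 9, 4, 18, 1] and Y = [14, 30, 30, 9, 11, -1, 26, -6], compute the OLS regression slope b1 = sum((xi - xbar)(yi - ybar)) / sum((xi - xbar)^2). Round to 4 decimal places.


First compute the means: xbar = 11.5000, ybar = 14.1250.
Then S_xx = sum((xi - xbar)^2) = 358.0000.
S_xy = sum((xi - xbar)(yi - ybar)) = 681.5000.
b1 = S_xy / S_xx = 681.5000 / 358.0000 = 1.9036.

1.9036


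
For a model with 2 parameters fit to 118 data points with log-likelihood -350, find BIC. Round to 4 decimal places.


Compute k*ln(n) = 2*ln(118) = 2*4.770685 = 9.541370.
Then -2*loglik = 700.
BIC = 9.541370 + 700 = 709.541370, which rounds to 709.5414.

709.5414


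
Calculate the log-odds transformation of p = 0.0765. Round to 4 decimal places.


Compute the odds: 0.0765/0.9235 = 0.0828.
Take the natural log: ln(0.0828) = -2.4909.

-2.4909


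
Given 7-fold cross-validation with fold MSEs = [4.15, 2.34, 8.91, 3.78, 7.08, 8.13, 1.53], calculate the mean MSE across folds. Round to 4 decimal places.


Add all fold MSEs: 35.9200.
Divide by k = 7: 35.9200/7 = 5.1314.

5.1314


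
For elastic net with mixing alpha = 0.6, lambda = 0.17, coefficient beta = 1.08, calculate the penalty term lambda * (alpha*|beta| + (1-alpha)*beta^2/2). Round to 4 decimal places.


alpha * |beta| = 0.6 * 1.08 = 0.6480.
(1-alpha) * beta^2/2 = 0.4 * 1.1664/2 = 0.2333.
Total = 0.17 * (0.6480 + 0.2333) = 0.1498.

0.1498


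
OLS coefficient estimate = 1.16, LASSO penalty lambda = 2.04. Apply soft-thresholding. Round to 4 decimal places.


|beta_OLS| = 1.16.
lambda = 2.04.
Since |beta| <= lambda, the coefficient is set to 0.
Result = 0.0000.

0.0000


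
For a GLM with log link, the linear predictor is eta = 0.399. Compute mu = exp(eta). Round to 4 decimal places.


mu = exp(eta) = exp(0.399).
= 1.4903.

1.4903


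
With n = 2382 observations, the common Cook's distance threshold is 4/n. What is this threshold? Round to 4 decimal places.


Cook's distance cutoff = 4/n = 4/2382.
= 0.0017.

0.0017


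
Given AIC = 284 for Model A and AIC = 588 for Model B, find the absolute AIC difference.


|AIC_A - AIC_B| = |284 - 588| = 304.
Model A is preferred (lower AIC).

304


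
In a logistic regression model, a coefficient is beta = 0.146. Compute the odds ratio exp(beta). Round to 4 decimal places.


Odds ratio = exp(beta) = exp(0.146).
= 1.1572.

1.1572


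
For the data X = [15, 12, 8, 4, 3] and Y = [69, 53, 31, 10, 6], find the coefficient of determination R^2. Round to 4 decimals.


After computing the OLS fit (b0=-10.7072, b1=5.2985):
SSres = 1.4278, SStot = 2954.8000.
R^2 = 1 - 1.4278/2954.8000 = 0.9995.

0.9995


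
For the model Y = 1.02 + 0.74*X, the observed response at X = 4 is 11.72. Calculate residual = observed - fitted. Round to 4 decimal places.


Compute yhat = 1.02 + (0.74)(4) = 3.9800.
Residual = actual - predicted = 11.72 - 3.9800 = 7.7400.

7.7400


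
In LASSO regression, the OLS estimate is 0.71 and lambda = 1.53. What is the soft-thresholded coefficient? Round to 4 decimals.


Check: |0.71| = 0.71 vs lambda = 1.53.
Since |beta| <= lambda, the coefficient is set to 0.
Soft-thresholded coefficient = 0.0000.

0.0000


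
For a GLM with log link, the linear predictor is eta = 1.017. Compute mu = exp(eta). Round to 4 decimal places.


mu = exp(eta) = exp(1.017).
= 2.7649.

2.7649


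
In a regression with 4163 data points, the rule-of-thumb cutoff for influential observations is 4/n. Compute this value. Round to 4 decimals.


Cook's distance cutoff = 4/n = 4/4163.
= 0.0010.

0.0010


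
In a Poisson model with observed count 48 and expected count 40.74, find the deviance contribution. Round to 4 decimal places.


Compute y*ln(y/mu) = 48*ln(48/40.74) = 48*0.163991 = 7.871568.
y - mu = 7.26.
D = 2*(7.871568 - (7.26)) = 1.223136, which rounds to 1.2231.

1.2231


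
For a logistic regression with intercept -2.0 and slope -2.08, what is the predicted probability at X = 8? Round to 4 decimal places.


z = -2.0 + -2.08 * 8 = -18.6400.
Sigmoid: P = 1 / (1 + exp(18.6400)) = 0.0000.

0.0000


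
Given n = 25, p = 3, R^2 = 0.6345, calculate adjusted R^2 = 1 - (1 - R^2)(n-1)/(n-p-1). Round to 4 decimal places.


Plug in: Adj R^2 = 1 - (1 - 0.6345) * 24/21.
= 1 - 0.3655 * 24/21
= 1 - 8.7720 / 21
= 1 - 0.4177 = 0.5823.

0.5823


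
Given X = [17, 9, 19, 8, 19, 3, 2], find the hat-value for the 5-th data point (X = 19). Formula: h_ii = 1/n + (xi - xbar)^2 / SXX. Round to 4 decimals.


Mean of X: xbar = 11.0000.
SXX = 322.0000.
For X = 19: h = 1/7 + (19 - 11.0000)^2/322.0000 = 0.3416.

0.3416


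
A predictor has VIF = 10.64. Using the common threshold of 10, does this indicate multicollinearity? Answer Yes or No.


Compare VIF = 10.64 to the threshold of 10.
10.64 >= 10, so the answer is Yes.

Yes


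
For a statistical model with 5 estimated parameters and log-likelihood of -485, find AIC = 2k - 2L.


AIC = 2*5 - 2*(-485).
= 10 + 970 = 980.

980


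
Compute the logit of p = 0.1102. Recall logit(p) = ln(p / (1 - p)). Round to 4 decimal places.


1 - p = 0.8898.
p/(1-p) = 0.1238.
logit = ln(0.1238) = -2.0887.

-2.0887


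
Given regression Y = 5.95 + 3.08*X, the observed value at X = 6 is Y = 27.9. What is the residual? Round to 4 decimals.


Compute yhat = 5.95 + (3.08)(6) = 24.4300.
Residual = actual - predicted = 27.9 - 24.4300 = 3.4700.

3.4700


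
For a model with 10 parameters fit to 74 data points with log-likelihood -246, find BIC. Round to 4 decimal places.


ln(74) = 4.304065.
k * ln(n) = 10 * 4.304065 = 43.040650.
-2L = 492.
BIC = 43.040650 + 492 = 535.040650, which rounds to 535.0407.

535.0407


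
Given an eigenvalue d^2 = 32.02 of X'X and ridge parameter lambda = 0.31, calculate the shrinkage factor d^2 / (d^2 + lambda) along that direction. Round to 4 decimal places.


Denominator = d^2 + lambda = 32.02 + 0.31 = 32.3300.
Shrinkage = 32.02 / 32.3300 = 0.9904.

0.9904


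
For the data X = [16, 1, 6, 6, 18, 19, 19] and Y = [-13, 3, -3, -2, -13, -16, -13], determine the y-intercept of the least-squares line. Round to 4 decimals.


The slope is b1 = -0.9563.
Sample means are xbar = 12.1429 and ybar = -8.1429.
Intercept: b0 = -8.1429 - (-0.9563)(12.1429) = 3.4688.

3.4688


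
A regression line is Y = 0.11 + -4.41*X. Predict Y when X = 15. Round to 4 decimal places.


Substitute X = 15 into the equation:
Y = 0.11 + -4.41 * 15 = 0.11 + -66.1500 = -66.0400.

-66.0400


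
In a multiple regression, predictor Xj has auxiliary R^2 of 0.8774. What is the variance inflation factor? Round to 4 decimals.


Using VIF = 1/(1 - R^2_j):
1 - 0.8774 = 0.1226.
VIF = 8.1566.

8.1566


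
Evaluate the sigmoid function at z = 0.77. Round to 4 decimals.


exp(-0.7700) = 0.4630.
1 + exp(-z) = 1.4630.
sigmoid = 1/1.4630 = 0.6835.

0.6835


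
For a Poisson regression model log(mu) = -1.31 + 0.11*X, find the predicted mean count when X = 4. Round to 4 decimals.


eta = -1.31 + 0.11 * 4 = -0.8700.
mu = exp(-0.8700) = 0.4190.

0.4190


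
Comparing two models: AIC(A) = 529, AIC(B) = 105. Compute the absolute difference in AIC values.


Absolute difference = |529 - 105| = 424.
The model with lower AIC (B) is preferred.

424


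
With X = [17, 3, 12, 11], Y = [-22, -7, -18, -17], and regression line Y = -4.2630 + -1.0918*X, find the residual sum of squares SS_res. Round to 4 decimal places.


Compute predicted values, then residuals = yi - yhat_i.
Residuals: [0.8236, 0.5384, -0.6354, -0.7272].
SSres = sum(residual^2) = 1.9007.

1.9007


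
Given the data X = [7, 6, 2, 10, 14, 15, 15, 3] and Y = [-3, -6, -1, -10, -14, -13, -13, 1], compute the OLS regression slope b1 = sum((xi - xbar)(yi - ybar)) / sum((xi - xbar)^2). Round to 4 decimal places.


The sample means are xbar = 9.0000 and ybar = -7.3750.
Compute S_xx = 196.0000 and S_xy = -211.0000.
Slope b1 = S_xy / S_xx = -211.0000 / 196.0000 = -1.0765.

-1.0765


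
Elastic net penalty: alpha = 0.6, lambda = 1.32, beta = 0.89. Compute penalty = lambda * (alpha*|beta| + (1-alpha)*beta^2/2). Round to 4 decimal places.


Compute:
L1 = 0.6 * 0.89 = 0.5340.
L2 = 0.4 * 0.89^2 / 2 = 0.1584.
Penalty = 1.32 * (0.5340 + 0.1584) = 0.9140.

0.9140


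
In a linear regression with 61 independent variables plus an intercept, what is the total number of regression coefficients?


Each predictor gets one coefficient, plus one intercept.
Total parameters = 61 + 1 = 62.

62


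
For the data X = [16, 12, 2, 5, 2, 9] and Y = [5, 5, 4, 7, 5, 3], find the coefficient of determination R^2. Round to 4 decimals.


After computing the OLS fit (b0=4.9442, b1=-0.0145):
SSres = 8.7996, SStot = 8.8333.
R^2 = 1 - 8.7996/8.8333 = 0.0038.

0.0038


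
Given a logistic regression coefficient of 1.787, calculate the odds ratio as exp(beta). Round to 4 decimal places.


The odds ratio is computed as:
OR = e^(1.787) = 5.9715.

5.9715


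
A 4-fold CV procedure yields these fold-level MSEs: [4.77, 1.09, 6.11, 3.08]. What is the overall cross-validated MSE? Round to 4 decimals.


Total MSE across folds = 15.0500.
CV-MSE = 15.0500/4 = 3.7625.

3.7625


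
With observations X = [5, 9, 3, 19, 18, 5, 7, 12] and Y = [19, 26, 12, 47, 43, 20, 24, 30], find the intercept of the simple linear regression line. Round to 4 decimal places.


The slope is b1 = 1.9621.
Sample means are xbar = 9.7500 and ybar = 27.6250.
Intercept: b0 = 27.6250 - (1.9621)(9.7500) = 8.4942.

8.4942


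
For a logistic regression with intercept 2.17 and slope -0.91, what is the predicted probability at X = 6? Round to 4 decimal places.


z = 2.17 + -0.91 * 6 = -3.2900.
Sigmoid: P = 1 / (1 + exp(3.2900)) = 0.0359.

0.0359


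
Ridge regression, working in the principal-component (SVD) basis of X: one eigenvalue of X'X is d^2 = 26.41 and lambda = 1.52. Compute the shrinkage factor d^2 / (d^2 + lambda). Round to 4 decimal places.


d^2 + lambda = 26.41 + 1.52 = 27.9300.
Shrinkage factor = 26.41/27.9300 = 0.9456.

0.9456


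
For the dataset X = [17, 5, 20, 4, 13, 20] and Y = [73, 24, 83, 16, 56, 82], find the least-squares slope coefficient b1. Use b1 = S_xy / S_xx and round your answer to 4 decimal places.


The sample means are xbar = 13.1667 and ybar = 55.6667.
Compute S_xx = 258.8333 and S_xy = 1055.3333.
Slope b1 = S_xy / S_xx = 1055.3333 / 258.8333 = 4.0773.

4.0773


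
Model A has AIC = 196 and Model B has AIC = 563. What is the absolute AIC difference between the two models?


|AIC_A - AIC_B| = |196 - 563| = 367.
Model A is preferred (lower AIC).

367


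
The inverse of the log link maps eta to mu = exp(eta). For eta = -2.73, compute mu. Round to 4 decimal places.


The inverse log link gives:
mu = exp(-2.73) = 0.0652.

0.0652


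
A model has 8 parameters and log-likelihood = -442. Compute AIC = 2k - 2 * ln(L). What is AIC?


AIC = 2*8 - 2*(-442).
= 16 + 884 = 900.

900


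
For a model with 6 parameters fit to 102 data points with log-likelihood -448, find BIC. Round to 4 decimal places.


Compute k*ln(n) = 6*ln(102) = 6*4.624973 = 27.749838.
Then -2*loglik = 896.
BIC = 27.749838 + 896 = 923.749838, which rounds to 923.7498.

923.7498


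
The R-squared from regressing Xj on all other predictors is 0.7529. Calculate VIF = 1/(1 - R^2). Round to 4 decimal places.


VIF = 1 / (1 - 0.7529).
= 1 / 0.2471 = 4.0469.

4.0469


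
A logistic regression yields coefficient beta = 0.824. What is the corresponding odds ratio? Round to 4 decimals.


Odds ratio = exp(beta) = exp(0.824).
= 2.2796.

2.2796


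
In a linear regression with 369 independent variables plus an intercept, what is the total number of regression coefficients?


Total coefficients = number of predictors + 1 (for the intercept).
= 369 + 1 = 370.

370


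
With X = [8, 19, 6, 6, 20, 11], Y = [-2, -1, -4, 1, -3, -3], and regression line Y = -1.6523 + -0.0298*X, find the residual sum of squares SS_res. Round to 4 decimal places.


Predicted values from Y = -1.6523 + -0.0298*X.
Residuals: [-0.1093, 1.2185, -2.1689, 2.8311, -0.7517, -1.0199].
SSres = 15.8212.

15.8212


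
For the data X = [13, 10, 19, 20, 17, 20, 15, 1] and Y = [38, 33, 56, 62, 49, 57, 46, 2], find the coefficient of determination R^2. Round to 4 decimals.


After computing the OLS fit (b0=0.4026, b1=2.9546):
SSres = 28.8985, SStot = 2576.8750.
R^2 = 1 - 28.8985/2576.8750 = 0.9888.

0.9888


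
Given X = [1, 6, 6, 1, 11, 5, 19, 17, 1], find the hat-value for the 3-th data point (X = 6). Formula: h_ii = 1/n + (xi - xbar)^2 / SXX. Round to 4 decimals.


Compute xbar = 7.4444 with n = 9 observations.
SXX = 372.2222.
Leverage = 1/9 + (6 - 7.4444)^2/372.2222 = 0.1167.

0.1167


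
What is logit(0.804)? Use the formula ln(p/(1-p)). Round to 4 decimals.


Compute the odds: 0.804/0.196 = 4.1020.
Take the natural log: ln(4.1020) = 1.4115.

1.4115


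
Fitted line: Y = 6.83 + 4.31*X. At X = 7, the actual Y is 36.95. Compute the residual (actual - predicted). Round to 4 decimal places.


Predicted = 6.83 + 4.31 * 7 = 37.0000.
Residual = 36.95 - 37.0000 = -0.0500.

-0.0500


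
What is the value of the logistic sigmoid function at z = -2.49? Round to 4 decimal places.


Compute exp(2.4900) = 12.0613.
Sigmoid = 1 / (1 + 12.0613) = 1 / 13.0613 = 0.0766.

0.0766


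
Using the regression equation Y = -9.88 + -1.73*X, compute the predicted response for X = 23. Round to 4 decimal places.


Substitute X = 23 into the equation:
Y = -9.88 + -1.73 * 23 = -9.88 + -39.7900 = -49.6700.

-49.6700


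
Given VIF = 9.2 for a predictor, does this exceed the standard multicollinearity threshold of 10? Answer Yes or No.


Compare VIF = 9.2 to the threshold of 10.
9.2 < 10, so the answer is No.

No


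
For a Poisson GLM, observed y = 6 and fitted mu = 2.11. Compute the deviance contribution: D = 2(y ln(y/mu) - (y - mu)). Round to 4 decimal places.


y/mu = 6/2.11 = 2.843602 (approx.), and ln(6/2.11) = 1.045072.
y * ln(y/mu) = 6 * 1.045072 = 6.270432.
y - mu = 3.89.
D = 2 * (6.270432 - 3.89) = 4.760864, which rounds to 4.7609.

4.7609


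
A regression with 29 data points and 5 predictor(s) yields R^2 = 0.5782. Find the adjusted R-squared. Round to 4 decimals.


Plug in: Adj R^2 = 1 - (1 - 0.5782) * 28/23.
= 1 - 0.4218 * 28/23
= 1 - 11.8104 / 23
= 1 - 0.5135 = 0.4865.

0.4865


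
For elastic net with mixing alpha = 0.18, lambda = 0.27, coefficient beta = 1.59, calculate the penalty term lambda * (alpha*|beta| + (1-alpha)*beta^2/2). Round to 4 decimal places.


Compute:
L1 = 0.18 * 1.59 = 0.2862.
L2 = 0.82 * 1.59^2 / 2 = 1.0365.
Penalty = 0.27 * (0.2862 + 1.0365) = 0.3571.

0.3571


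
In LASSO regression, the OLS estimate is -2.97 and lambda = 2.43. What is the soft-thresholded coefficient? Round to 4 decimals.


Check: |-2.97| = 2.97 vs lambda = 2.43.
Since |beta| > lambda, coefficient = sign(beta)*(|beta| - lambda) = -0.5400.
Soft-thresholded coefficient = -0.5400.

-0.5400


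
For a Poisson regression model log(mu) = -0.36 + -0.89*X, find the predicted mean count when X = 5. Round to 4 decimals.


Compute eta = -0.36 + -0.89 * 5 = -4.8100.
Apply inverse link: mu = e^-4.8100 = 0.0081.

0.0081


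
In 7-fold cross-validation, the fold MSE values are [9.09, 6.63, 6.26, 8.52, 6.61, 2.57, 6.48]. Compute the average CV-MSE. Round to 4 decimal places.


Add all fold MSEs: 46.1600.
Divide by k = 7: 46.1600/7 = 6.5943.

6.5943


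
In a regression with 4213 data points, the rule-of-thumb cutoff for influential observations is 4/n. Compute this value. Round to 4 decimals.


Cook's distance cutoff = 4/n = 4/4213.
= 0.0009.

0.0009


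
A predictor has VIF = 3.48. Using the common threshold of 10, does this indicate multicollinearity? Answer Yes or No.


The threshold is 10.
VIF = 3.48 is < 10.
Multicollinearity indication: No.

No


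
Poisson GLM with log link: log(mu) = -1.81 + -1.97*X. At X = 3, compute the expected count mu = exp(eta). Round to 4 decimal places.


Linear predictor: eta = -1.81 + (-1.97)(3) = -7.7200.
Expected count: mu = exp(-7.7200) = 0.0004.

0.0004


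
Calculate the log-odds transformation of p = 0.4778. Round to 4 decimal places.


Compute the odds: 0.4778/0.5222 = 0.9150.
Take the natural log: ln(0.9150) = -0.0889.

-0.0889


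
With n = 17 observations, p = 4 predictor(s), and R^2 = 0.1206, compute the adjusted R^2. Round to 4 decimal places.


Plug in: Adj R^2 = 1 - (1 - 0.1206) * 16/12.
= 1 - 0.8794 * 16/12
= 1 - 14.0704 / 12
= 1 - 1.1725 = -0.1725.

-0.1725


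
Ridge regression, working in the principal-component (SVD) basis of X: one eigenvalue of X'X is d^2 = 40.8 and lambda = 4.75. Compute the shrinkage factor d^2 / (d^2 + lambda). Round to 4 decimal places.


Denominator = d^2 + lambda = 40.8 + 4.75 = 45.5500.
Shrinkage = 40.8 / 45.5500 = 0.8957.

0.8957


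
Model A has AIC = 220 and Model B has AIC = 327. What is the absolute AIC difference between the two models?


Compute |220 - 327| = 107.
Model A has the smaller AIC.

107


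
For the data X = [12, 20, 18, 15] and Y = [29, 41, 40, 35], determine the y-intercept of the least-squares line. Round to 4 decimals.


First find the slope: b1 = 1.5442.
Means: xbar = 16.2500, ybar = 36.2500.
b0 = ybar - b1 * xbar = 36.2500 - 1.5442 * 16.2500 = 11.1565.

11.1565


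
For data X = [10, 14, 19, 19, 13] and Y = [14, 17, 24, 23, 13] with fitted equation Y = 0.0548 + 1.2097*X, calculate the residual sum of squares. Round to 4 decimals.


Compute predicted values, then residuals = yi - yhat_i.
Residuals: [1.8482, 0.0094, 0.9609, -0.0391, -2.7809].
SSres = sum(residual^2) = 12.0742.

12.0742


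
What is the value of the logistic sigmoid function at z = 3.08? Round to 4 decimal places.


Compute exp(-3.0800) = 0.0460.
Sigmoid = 1 / (1 + 0.0460) = 1 / 1.0460 = 0.9561.

0.9561


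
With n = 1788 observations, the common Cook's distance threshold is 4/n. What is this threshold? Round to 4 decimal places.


Using the rule of thumb:
Threshold = 4 / 1788 = 0.0022.

0.0022


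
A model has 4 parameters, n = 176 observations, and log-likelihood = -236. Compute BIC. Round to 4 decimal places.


k * ln(n) = 4 * ln(176) = 4 * 5.170484 = 20.681936.
-2 * loglik = -2 * (-236) = 472.
BIC = 20.681936 + 472 = 492.681936, which rounds to 492.6819.

492.6819


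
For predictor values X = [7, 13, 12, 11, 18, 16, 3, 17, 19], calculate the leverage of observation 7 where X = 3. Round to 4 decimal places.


n = 9, xbar = 12.8889.
SXX = sum((xi - xbar)^2) = 226.8889.
h = 1/9 + (3 - 12.8889)^2 / 226.8889 = 0.5421.

0.5421


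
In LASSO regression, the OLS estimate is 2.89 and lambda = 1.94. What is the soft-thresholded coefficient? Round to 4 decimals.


Absolute value: |2.89| = 2.89.
Compare to lambda = 1.94.
Since |beta| > lambda, coefficient = sign(beta)*(|beta| - lambda) = 0.9500.

0.9500


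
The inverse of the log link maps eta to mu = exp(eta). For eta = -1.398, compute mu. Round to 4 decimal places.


The inverse log link gives:
mu = exp(-1.398) = 0.2471.

0.2471


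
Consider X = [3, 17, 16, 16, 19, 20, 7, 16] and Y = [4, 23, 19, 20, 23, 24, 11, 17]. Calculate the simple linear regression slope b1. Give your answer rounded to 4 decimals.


Calculate xbar = 14.2500, ybar = 17.6250.
S_xx = 251.5000, S_xy = 283.7500.
Using b1 = S_xy / S_xx = 283.7500 / 251.5000, we get b1 = 1.1282.

1.1282


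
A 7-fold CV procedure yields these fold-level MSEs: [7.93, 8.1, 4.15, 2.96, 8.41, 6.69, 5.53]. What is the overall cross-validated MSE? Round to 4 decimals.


Total MSE across folds = 43.7700.
CV-MSE = 43.7700/7 = 6.2529.

6.2529


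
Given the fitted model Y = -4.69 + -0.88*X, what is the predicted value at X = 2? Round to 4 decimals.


Plug X = 2 into Y = -4.69 + -0.88*X:
Y = -4.69 + -1.7600 = -6.4500.

-6.4500


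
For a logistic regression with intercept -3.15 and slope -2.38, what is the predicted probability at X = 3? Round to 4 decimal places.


Compute z = -3.15 + (-2.38)(3) = -10.2900.
exp(-z) = 29436.7744.
P = 1/(1 + 29436.7744) = 0.0000.

0.0000


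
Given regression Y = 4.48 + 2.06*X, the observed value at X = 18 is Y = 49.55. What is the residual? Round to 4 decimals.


Fitted value at X = 18 is yhat = 4.48 + 2.06*18 = 41.5600.
Residual = 49.55 - 41.5600 = 7.9900.

7.9900


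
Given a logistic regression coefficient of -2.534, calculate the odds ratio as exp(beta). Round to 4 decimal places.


The odds ratio is computed as:
OR = e^(-2.534) = 0.0793.

0.0793


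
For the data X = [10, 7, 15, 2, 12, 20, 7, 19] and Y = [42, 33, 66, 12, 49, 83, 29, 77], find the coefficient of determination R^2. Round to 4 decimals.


Fit the OLS line: b0 = 3.4416, b1 = 3.9507.
SSres = 26.2099.
SStot = 4302.8750.
R^2 = 1 - 26.2099/4302.8750 = 0.9939.

0.9939


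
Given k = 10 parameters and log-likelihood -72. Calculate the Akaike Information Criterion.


Compute:
2k = 2*10 = 20.
-2*loglik = -2*(-72) = 144.
AIC = 20 + 144 = 164.

164


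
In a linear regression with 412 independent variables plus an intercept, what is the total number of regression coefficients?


Each predictor gets one coefficient, plus one intercept.
Total parameters = 412 + 1 = 413.

413


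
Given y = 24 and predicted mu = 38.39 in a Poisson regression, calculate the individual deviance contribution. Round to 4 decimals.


Compute y*ln(y/mu) = 24*ln(24/38.39) = 24*-0.469743 = -11.273832.
y - mu = -14.39.
D = 2*(-11.273832 - (-14.39)) = 6.232336, which rounds to 6.2323.

6.2323


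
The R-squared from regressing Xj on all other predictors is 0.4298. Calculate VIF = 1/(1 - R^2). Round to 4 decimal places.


VIF = 1 / (1 - 0.4298).
= 1 / 0.5702 = 1.7538.

1.7538


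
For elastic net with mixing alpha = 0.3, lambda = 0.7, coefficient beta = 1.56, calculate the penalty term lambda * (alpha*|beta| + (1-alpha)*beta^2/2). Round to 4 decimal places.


alpha * |beta| = 0.3 * 1.56 = 0.4680.
(1-alpha) * beta^2/2 = 0.7 * 2.4336/2 = 0.8518.
Total = 0.7 * (0.4680 + 0.8518) = 0.9238.

0.9238


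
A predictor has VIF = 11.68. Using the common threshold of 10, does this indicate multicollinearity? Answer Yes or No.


Compare VIF = 11.68 to the threshold of 10.
11.68 >= 10, so the answer is Yes.

Yes


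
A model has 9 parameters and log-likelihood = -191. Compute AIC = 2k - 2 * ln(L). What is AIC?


Compute:
2k = 2*9 = 18.
-2*loglik = -2*(-191) = 382.
AIC = 18 + 382 = 400.

400


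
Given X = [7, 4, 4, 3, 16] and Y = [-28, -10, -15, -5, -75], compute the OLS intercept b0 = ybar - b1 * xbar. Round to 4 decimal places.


First find the slope: b1 = -5.2840.
Means: xbar = 6.8000, ybar = -26.6000.
b0 = ybar - b1 * xbar = -26.6000 - -5.2840 * 6.8000 = 9.3310.

9.3310


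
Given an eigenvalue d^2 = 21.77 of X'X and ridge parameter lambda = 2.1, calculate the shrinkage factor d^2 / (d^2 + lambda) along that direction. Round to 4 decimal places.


d^2 + lambda = 21.77 + 2.1 = 23.8700.
Shrinkage factor = 21.77/23.8700 = 0.9120.

0.9120


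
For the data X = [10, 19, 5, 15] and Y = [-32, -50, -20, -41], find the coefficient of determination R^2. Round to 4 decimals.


The fitted line is Y = -9.9503 + -2.1061*X.
SSres = 1.5034, SStot = 492.7500.
R^2 = 1 - SSres/SStot = 0.9969.

0.9969


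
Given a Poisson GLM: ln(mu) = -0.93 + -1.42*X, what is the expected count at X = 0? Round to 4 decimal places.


Compute eta = -0.93 + -1.42 * 0 = -0.9300.
Apply inverse link: mu = e^-0.9300 = 0.3946.

0.3946


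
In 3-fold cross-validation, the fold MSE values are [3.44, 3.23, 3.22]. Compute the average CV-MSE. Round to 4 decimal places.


Total MSE across folds = 9.8900.
CV-MSE = 9.8900/3 = 3.2967.

3.2967


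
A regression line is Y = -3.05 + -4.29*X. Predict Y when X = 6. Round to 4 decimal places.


Substitute X = 6 into the equation:
Y = -3.05 + -4.29 * 6 = -3.05 + -25.7400 = -28.7900.

-28.7900


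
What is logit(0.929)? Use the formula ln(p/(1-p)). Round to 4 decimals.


The odds are p/(1-p) = 0.929 / 0.071 = 13.0845.
logit(p) = ln(13.0845) = 2.5714.

2.5714


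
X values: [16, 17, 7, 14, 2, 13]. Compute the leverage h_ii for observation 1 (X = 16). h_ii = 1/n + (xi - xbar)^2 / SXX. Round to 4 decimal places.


n = 6, xbar = 11.5000.
SXX = sum((xi - xbar)^2) = 169.5000.
h = 1/6 + (16 - 11.5000)^2 / 169.5000 = 0.2861.

0.2861


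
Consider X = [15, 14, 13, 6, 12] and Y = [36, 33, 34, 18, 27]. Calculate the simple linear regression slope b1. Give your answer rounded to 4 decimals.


First compute the means: xbar = 12.0000, ybar = 29.6000.
Then S_xx = sum((xi - xbar)^2) = 50.0000.
S_xy = sum((xi - xbar)(yi - ybar)) = 100.0000.
b1 = S_xy / S_xx = 100.0000 / 50.0000 = 2.0000.

2.0000


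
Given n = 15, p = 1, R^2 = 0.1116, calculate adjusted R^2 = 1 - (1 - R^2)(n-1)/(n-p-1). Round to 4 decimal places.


Plug in: Adj R^2 = 1 - (1 - 0.1116) * 14/13.
= 1 - 0.8884 * 14/13
= 1 - 12.4376 / 13
= 1 - 0.9567 = 0.0433.

0.0433


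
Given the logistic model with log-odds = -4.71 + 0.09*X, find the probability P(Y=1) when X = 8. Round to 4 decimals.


Compute z = -4.71 + (0.09)(8) = -3.9900.
exp(-z) = 54.0549.
P = 1/(1 + 54.0549) = 0.0182.

0.0182


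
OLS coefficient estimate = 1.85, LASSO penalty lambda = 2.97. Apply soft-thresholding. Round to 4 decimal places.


|beta_OLS| = 1.85.
lambda = 2.97.
Since |beta| <= lambda, the coefficient is set to 0.
Result = 0.0000.

0.0000


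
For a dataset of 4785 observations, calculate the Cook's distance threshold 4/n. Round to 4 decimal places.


Cook's distance cutoff = 4/n = 4/4785.
= 0.0008.

0.0008


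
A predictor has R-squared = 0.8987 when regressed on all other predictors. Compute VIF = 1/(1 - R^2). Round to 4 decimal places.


VIF = 1 / (1 - 0.8987).
= 1 / 0.1013 = 9.8717.

9.8717


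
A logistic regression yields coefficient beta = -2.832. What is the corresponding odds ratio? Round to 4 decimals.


Odds ratio = exp(beta) = exp(-2.832).
= 0.0589.

0.0589


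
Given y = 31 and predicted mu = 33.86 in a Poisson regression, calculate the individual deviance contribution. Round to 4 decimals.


First: ln(31/33.86) = -0.088247.
Then: 31 * -0.088247 = -2.735657.
y - mu = 31 - 33.86 = -2.86.
D = 2(-2.735657 - -2.86) = 0.248686, which rounds to 0.2487.

0.2487


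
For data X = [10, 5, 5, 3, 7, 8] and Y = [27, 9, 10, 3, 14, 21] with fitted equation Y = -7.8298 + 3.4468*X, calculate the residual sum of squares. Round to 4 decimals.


Compute predicted values, then residuals = yi - yhat_i.
Residuals: [0.3618, -0.4042, 0.5958, 0.4894, -2.2978, 1.2554].
SSres = sum(residual^2) = 7.7447.

7.7447


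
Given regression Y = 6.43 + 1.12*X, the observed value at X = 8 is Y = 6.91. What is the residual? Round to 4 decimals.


Fitted value at X = 8 is yhat = 6.43 + 1.12*8 = 15.3900.
Residual = 6.91 - 15.3900 = -8.4800.

-8.4800


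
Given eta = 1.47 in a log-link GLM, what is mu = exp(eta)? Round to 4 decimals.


The inverse log link gives:
mu = exp(1.47) = 4.3492.

4.3492


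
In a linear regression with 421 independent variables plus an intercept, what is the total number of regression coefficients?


Including the intercept, the model has 421 predictor coefficients + 1 intercept.
Total = 422.

422


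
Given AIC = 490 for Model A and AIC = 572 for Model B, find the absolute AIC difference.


Compute |490 - 572| = 82.
Model A has the smaller AIC.

82


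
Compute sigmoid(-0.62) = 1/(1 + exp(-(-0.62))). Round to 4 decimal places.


First, exp(0.6200) = 1.8589.
Then sigma(z) = 1/(1 + 1.8589) = 0.3498.

0.3498


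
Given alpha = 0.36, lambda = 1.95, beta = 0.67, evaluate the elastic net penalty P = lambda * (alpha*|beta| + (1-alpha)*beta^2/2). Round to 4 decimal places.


alpha * |beta| = 0.36 * 0.67 = 0.2412.
(1-alpha) * beta^2/2 = 0.64 * 0.4489/2 = 0.1436.
Total = 1.95 * (0.2412 + 0.1436) = 0.7505.

0.7505


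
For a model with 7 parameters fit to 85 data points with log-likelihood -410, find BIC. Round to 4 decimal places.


ln(85) = 4.442651.
k * ln(n) = 7 * 4.442651 = 31.098557.
-2L = 820.
BIC = 31.098557 + 820 = 851.098557, which rounds to 851.0986.

851.0986


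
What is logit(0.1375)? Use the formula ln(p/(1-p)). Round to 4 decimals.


Compute the odds: 0.1375/0.8625 = 0.1594.
Take the natural log: ln(0.1594) = -1.8362.

-1.8362


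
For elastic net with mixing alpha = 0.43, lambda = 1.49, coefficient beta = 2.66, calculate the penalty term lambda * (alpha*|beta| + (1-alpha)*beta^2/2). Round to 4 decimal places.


alpha * |beta| = 0.43 * 2.66 = 1.1438.
(1-alpha) * beta^2/2 = 0.57 * 7.0756/2 = 2.0165.
Total = 1.49 * (1.1438 + 2.0165) = 4.7089.

4.7089


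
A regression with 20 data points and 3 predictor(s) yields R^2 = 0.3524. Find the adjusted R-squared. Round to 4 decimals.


Plug in: Adj R^2 = 1 - (1 - 0.3524) * 19/16.
= 1 - 0.6476 * 19/16
= 1 - 12.3044 / 16
= 1 - 0.7690 = 0.2310.

0.2310


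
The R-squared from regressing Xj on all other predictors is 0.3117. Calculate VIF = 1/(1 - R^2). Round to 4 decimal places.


Using VIF = 1/(1 - R^2_j):
1 - 0.3117 = 0.6883.
VIF = 1.4529.

1.4529


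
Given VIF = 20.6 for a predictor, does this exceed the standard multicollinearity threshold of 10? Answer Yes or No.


Compare VIF = 20.6 to the threshold of 10.
20.6 >= 10, so the answer is Yes.

Yes


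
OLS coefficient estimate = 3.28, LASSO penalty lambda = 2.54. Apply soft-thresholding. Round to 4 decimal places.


Check: |3.28| = 3.28 vs lambda = 2.54.
Since |beta| > lambda, coefficient = sign(beta)*(|beta| - lambda) = 0.7400.
Soft-thresholded coefficient = 0.7400.

0.7400


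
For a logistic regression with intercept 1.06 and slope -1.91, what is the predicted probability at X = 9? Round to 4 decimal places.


Compute z = 1.06 + (-1.91)(9) = -16.1300.
exp(-z) = 10119754.8781.
P = 1/(1 + 10119754.8781) = 0.0000.

0.0000


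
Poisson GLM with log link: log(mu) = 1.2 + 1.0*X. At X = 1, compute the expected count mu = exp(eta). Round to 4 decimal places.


Linear predictor: eta = 1.2 + (1.0)(1) = 2.2000.
Expected count: mu = exp(2.2000) = 9.0250.

9.0250


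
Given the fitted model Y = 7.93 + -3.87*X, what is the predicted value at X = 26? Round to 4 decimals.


Predicted value:
Y = 7.93 + (-3.87)(26) = 7.93 + -100.6200 = -92.6900.

-92.6900


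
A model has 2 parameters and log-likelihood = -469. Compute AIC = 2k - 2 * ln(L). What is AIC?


Compute:
2k = 2*2 = 4.
-2*loglik = -2*(-469) = 938.
AIC = 4 + 938 = 942.

942


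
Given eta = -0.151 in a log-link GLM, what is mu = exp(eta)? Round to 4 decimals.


Apply the inverse link:
mu = e^-0.151 = 0.8598.

0.8598


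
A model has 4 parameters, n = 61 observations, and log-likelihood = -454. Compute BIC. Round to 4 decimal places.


Compute k*ln(n) = 4*ln(61) = 4*4.110874 = 16.443496.
Then -2*loglik = 908.
BIC = 16.443496 + 908 = 924.443496, which rounds to 924.4435.

924.4435


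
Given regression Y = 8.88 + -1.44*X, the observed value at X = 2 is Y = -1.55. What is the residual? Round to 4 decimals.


Predicted = 8.88 + -1.44 * 2 = 6.0000.
Residual = -1.55 - 6.0000 = -7.5500.

-7.5500


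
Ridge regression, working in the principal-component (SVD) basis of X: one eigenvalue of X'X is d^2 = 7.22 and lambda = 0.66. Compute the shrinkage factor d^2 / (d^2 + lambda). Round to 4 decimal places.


Compute the denominator: 7.22 + 0.66 = 7.8800.
Shrinkage factor = 7.22 / 7.8800 = 0.9162.

0.9162


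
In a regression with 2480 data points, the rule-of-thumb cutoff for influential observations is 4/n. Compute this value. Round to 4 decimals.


Cook's distance cutoff = 4/n = 4/2480.
= 0.0016.

0.0016


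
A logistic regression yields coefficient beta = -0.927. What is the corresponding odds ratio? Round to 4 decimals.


The odds ratio is computed as:
OR = e^(-0.927) = 0.3957.

0.3957


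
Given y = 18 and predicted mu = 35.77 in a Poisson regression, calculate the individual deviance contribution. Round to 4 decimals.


y/mu = 18/35.77 = 0.503215 (approx.), and ln(18/35.77) = -0.686738.
y * ln(y/mu) = 18 * -0.686738 = -12.361284.
y - mu = -17.77.
D = 2 * (-12.361284 - -17.77) = 10.817432, which rounds to 10.8174.

10.8174


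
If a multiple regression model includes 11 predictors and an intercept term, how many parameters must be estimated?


Total coefficients = number of predictors + 1 (for the intercept).
= 11 + 1 = 12.

12


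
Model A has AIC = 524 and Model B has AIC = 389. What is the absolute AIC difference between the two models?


Compute |524 - 389| = 135.
Model B has the smaller AIC.

135


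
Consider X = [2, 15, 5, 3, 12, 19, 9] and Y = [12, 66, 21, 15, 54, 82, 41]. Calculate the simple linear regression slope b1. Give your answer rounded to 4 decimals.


First compute the means: xbar = 9.2857, ybar = 41.5714.
Then S_xx = sum((xi - xbar)^2) = 245.4286.
S_xy = sum((xi - xbar)(yi - ybar)) = 1036.8571.
b1 = S_xy / S_xx = 1036.8571 / 245.4286 = 4.2247.

4.2247


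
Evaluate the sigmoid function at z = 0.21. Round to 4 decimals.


Compute exp(-0.2100) = 0.8106.
Sigmoid = 1 / (1 + 0.8106) = 1 / 1.8106 = 0.5523.

0.5523


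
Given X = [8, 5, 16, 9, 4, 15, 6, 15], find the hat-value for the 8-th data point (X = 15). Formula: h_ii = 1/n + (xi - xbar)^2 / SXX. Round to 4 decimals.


Compute xbar = 9.7500 with n = 8 observations.
SXX = 167.5000.
Leverage = 1/8 + (15 - 9.7500)^2/167.5000 = 0.2896.

0.2896


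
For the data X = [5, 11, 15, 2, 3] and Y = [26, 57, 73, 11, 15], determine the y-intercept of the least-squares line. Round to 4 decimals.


Compute b1 = 4.8766 from the OLS formula.
With xbar = 7.2000 and ybar = 36.4000, the intercept is:
b0 = 36.4000 - 4.8766 * 7.2000 = 1.2885.

1.2885


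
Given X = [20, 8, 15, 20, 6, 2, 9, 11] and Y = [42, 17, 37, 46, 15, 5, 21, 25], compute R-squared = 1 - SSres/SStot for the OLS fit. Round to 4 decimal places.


Fit the OLS line: b0 = 1.0490, b1 = 2.1935.
SSres = 22.4225.
SStot = 1446.0000.
R^2 = 1 - 22.4225/1446.0000 = 0.9845.

0.9845


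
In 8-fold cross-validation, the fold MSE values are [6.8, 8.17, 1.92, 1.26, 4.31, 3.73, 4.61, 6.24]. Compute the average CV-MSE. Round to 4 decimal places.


Add all fold MSEs: 37.0400.
Divide by k = 8: 37.0400/8 = 4.6300.

4.6300


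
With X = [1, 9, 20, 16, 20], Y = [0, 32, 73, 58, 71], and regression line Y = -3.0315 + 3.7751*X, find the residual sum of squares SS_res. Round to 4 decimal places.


Compute predicted values, then residuals = yi - yhat_i.
Residuals: [-0.7436, 1.0556, 0.5295, 0.6299, -1.4705].
SSres = sum(residual^2) = 4.5067.

4.5067


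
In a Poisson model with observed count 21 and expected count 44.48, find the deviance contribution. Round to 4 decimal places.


First: ln(21/44.48) = -0.750517.
Then: 21 * -0.750517 = -15.760857.
y - mu = 21 - 44.48 = -23.48.
D = 2(-15.760857 - -23.48) = 15.438286, which rounds to 15.4383.

15.4383


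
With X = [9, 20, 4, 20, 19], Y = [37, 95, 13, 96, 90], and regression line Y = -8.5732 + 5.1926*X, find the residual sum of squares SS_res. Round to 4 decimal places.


Compute predicted values, then residuals = yi - yhat_i.
Residuals: [-1.1602, -0.2788, 0.8028, 0.7212, -0.0862].
SSres = sum(residual^2) = 2.5958.

2.5958


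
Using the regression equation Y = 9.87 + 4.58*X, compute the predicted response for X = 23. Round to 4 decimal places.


Substitute X = 23 into the equation:
Y = 9.87 + 4.58 * 23 = 9.87 + 105.3400 = 115.2100.

115.2100


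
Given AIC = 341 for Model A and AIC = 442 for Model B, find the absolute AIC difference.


Compute |341 - 442| = 101.
Model A has the smaller AIC.

101


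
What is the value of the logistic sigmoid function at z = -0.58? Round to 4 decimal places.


First, exp(0.5800) = 1.7860.
Then sigma(z) = 1/(1 + 1.7860) = 0.3589.

0.3589


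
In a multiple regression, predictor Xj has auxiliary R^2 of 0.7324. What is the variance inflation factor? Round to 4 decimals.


Denominator: 1 - 0.7324 = 0.2676.
VIF = 1 / 0.2676 = 3.7369.

3.7369


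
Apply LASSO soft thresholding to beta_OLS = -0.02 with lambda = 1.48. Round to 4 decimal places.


Absolute value: |-0.02| = 0.02.
Compare to lambda = 1.48.
Since |beta| <= lambda, the coefficient is set to 0.

0.0000


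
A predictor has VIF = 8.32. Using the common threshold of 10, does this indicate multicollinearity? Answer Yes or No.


Check: VIF = 8.32 vs threshold = 10.
Since 8.32 < 10, the answer is No.

No


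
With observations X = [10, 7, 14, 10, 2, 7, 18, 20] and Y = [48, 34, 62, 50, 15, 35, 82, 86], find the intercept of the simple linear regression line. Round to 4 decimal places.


Compute b1 = 4.0354 from the OLS formula.
With xbar = 11.0000 and ybar = 51.5000, the intercept is:
b0 = 51.5000 - 4.0354 * 11.0000 = 7.1102.

7.1102


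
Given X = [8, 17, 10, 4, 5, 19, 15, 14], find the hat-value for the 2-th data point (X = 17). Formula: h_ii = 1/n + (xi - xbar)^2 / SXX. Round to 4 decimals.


Compute xbar = 11.5000 with n = 8 observations.
SXX = 218.0000.
Leverage = 1/8 + (17 - 11.5000)^2/218.0000 = 0.2638.

0.2638


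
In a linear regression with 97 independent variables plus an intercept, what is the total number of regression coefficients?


Including the intercept, the model has 97 predictor coefficients + 1 intercept.
Total = 98.

98


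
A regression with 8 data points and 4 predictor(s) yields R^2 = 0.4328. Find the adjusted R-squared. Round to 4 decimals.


Adjusted R^2 = 1 - (1 - R^2) * (n-1)/(n-p-1).
(1 - R^2) = 0.5672.
(n-1)/(n-p-1) = 7/3.
(1 - R^2) * (n-1) = 0.5672 * 7 = 3.9704.
Divide by (n-p-1): 3.9704 / 3 = 1.3235.
Adj R^2 = 1 - 1.3235 = -0.3235.

-0.3235


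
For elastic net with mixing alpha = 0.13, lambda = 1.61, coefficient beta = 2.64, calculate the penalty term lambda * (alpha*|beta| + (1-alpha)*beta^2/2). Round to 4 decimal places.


Compute:
L1 = 0.13 * 2.64 = 0.3432.
L2 = 0.87 * 2.64^2 / 2 = 3.0318.
Penalty = 1.61 * (0.3432 + 3.0318) = 5.4337.

5.4337


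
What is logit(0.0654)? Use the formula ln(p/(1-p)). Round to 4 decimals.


The odds are p/(1-p) = 0.0654 / 0.9346 = 0.0700.
logit(p) = ln(0.0700) = -2.6596.

-2.6596


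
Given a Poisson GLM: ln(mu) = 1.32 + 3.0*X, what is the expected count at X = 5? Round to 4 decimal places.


Linear predictor: eta = 1.32 + (3.0)(5) = 16.3200.
Expected count: mu = exp(16.3200) = 12237309.5147.

12237309.5147


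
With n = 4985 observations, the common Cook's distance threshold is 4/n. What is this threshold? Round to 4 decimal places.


Using the rule of thumb:
Threshold = 4 / 4985 = 0.0008.

0.0008


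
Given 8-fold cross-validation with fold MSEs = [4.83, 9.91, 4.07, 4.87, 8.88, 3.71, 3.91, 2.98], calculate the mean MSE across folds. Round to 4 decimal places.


Total MSE across folds = 43.1600.
CV-MSE = 43.1600/8 = 5.3950.

5.3950


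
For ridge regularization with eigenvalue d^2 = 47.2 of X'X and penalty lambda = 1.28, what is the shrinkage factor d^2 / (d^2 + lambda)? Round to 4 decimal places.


Denominator = d^2 + lambda = 47.2 + 1.28 = 48.4800.
Shrinkage = 47.2 / 48.4800 = 0.9736.

0.9736


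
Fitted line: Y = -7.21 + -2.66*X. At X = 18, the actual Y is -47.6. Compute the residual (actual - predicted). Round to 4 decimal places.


Compute yhat = -7.21 + (-2.66)(18) = -55.0900.
Residual = actual - predicted = -47.6 - -55.0900 = 7.4900.

7.4900


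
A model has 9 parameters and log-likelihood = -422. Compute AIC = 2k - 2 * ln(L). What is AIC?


AIC = 2*9 - 2*(-422).
= 18 + 844 = 862.

862


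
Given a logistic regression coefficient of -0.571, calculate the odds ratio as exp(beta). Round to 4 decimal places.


Odds ratio = exp(beta) = exp(-0.571).
= 0.5650.

0.5650
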